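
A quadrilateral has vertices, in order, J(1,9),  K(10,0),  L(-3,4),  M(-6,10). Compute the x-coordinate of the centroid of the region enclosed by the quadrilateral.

14/15

Apply the shoelace (surveyor's) formula. First the cross-terms c_i = x_i·y_{i+1} − x_{i+1}·y_i:
  -90, 40, -6, -64  ⇒  2A = -120, A = -60.
Then Σ (x_i + x_{i+1})·c_i = -336, so x̄ = -336 / (6·(-60)) = 14/15.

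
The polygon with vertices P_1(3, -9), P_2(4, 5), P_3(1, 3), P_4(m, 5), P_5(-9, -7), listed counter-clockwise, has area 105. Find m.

0

Write out the shoelace sum; only the two edges meeting at P_4 involve m:
2·Area = [(1·5 − m·3) + (m·(-7) − (-9)·5)] + 160
       = -10·m + 210 = 210
⇒ m = 0.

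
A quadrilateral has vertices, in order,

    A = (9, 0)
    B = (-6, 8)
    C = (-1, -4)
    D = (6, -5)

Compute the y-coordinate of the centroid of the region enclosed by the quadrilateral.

109/267

Apply the shoelace (surveyor's) formula. First the cross-terms c_i = x_i·y_{i+1} − x_{i+1}·y_i:
  72, 32, 29, 45  ⇒  2A = 178, A = 89.
Then Σ (y_i + y_{i+1})·c_i = 218, so ȳ = 218 / (6·89) = 109/267.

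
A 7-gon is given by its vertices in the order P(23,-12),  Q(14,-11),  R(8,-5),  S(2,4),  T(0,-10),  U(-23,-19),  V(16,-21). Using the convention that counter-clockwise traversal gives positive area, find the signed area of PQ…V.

401.5

Σ = (-85) + (18) + (42) + (-20) + (-230) + (787) + (291) = 803
Signed area = Σ/2 = 401.5 (positive ⇒ counter-clockwise traversal).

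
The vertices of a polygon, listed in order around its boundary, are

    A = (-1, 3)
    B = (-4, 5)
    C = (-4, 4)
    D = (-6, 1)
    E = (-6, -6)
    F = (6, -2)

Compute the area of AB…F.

Apply the surveyor's formula: 2A = Σ (x_i·y_{i+1} − x_{i+1}·y_i), indices taken mod 6.
Σ = (7) + (4) + (20) + (42) + (48) + (16) = 137
Area = |Σ|/2 = 68.5.

68.5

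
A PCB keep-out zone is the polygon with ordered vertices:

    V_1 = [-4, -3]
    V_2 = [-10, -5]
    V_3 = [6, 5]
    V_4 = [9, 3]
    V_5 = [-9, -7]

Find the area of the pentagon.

Apply the surveyor's formula: 2A = Σ (x_i·y_{i+1} − x_{i+1}·y_i), indices taken mod 5.
V_1→V_2: (-4)(-5) − (-10)(-3) = -10
V_2→V_3: (-10)(5) − (6)(-5) = -20
V_3→V_4: (6)(3) − (9)(5) = -27
V_4→V_5: (9)(-7) − (-9)(3) = -36
V_5→V_1: (-9)(-3) − (-4)(-7) = -1
Σ = -94
Area = |Σ|/2 = 47.

47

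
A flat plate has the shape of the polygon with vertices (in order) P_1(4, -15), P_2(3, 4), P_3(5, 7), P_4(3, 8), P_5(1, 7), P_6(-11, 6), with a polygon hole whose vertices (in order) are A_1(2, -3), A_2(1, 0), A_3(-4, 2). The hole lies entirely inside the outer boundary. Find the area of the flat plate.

Outer boundary:
Cross-terms: 61, 1, 19, 13, 83, 141  ⇒  Σ = 318
Area = |Σ|/2 = 159.
Hole:
Apply the shoelace formula: 2A = Σ (x_i·y_{i+1} − x_{i+1}·y_i), indices taken mod 3.
A_1→A_2: (2)(0) − (1)(-3) = 3
A_2→A_3: (1)(2) − (-4)(0) = 2
A_3→A_1: (-4)(-3) − (2)(2) = 8
Σ = 13
Area = |Σ|/2 = 6.5.
Net area = 159 − 6.5 = 152.5.

152.5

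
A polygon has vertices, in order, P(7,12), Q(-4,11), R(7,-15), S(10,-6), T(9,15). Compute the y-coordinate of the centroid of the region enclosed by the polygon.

Apply the shoelace (surveyor's) formula. First the cross-terms c_i = x_i·y_{i+1} − x_{i+1}·y_i:
  125, -17, 108, 204, 3  ⇒  2A = 423, A = 211.5.
Then Σ (y_i + y_{i+1})·c_i = 2592, so ȳ = 2592 / (6·211.5) = 96/47.

96/47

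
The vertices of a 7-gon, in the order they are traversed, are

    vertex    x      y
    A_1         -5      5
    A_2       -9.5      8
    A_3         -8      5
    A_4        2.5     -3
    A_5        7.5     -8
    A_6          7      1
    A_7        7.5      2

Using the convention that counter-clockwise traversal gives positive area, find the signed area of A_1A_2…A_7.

Apply the shoelace (surveyor's) formula: 2A = Σ (x_i·y_{i+1} − x_{i+1}·y_i), indices taken mod 7.
A_1→A_2: (-5)(8) − (-9.5)(5) = 7.5
A_2→A_3: (-9.5)(5) − (-8)(8) = 16.5
A_3→A_4: (-8)(-3) − (2.5)(5) = 11.5
A_4→A_5: (2.5)(-8) − (7.5)(-3) = 2.5
A_5→A_6: (7.5)(1) − (7)(-8) = 63.5
A_6→A_7: (7)(2) − (7.5)(1) = 6.5
A_7→A_1: (7.5)(5) − (-5)(2) = 47.5
Σ = 155.5
Signed area = Σ/2 = 77.75 (positive ⇒ counter-clockwise traversal).

77.75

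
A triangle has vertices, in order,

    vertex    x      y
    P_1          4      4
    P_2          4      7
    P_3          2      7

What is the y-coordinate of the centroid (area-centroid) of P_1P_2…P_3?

Apply the shoelace formula. First the cross-terms c_i = x_i·y_{i+1} − x_{i+1}·y_i:
  12, 14, -20  ⇒  2A = 6, A = 3.
Then Σ (y_i + y_{i+1})·c_i = 108, so ȳ = 108 / (6·3) = 6.

6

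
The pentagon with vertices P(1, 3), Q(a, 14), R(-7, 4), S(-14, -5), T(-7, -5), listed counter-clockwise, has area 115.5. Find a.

The doubled signed area Σ (x_i y_{i+1} − x_{i+1} y_i) is linear in a.
With a=0 it equals 222; the coefficient of a is 1 (from the two edges through Q).
So 1·a + 222 = 2·115.5 = 231 ⇒ a = 9.

9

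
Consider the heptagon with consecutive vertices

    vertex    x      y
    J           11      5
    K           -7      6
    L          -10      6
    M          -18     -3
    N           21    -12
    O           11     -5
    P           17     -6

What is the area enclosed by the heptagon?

Apply the surveyor's formula: 2A = Σ (x_i·y_{i+1} − x_{i+1}·y_i), indices taken mod 7.
Σ = (101) + (18) + (138) + (279) + (27) + (19) + (151) = 733
Area = |Σ|/2 = 366.5.

366.5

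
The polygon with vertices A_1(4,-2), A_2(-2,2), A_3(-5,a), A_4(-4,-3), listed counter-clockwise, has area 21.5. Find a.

-3

Write out the shoelace sum; only the two edges meeting at A_3 involve a:
2·Area = [((-2)·a − (-5)·2) + ((-5)·(-3) − (-4)·a)] + 24
       = 2·a + 49 = 43
⇒ a = -3.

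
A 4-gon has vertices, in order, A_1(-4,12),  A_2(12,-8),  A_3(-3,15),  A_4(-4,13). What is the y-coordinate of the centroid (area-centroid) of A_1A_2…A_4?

148/23

Apply the surveyor's formula. First the cross-terms c_i = x_i·y_{i+1} − x_{i+1}·y_i:
  -112, 156, 21, 4  ⇒  2A = 69, A = 34.5.
Then Σ (y_i + y_{i+1})·c_i = 1332, so ȳ = 1332 / (6·34.5) = 148/23.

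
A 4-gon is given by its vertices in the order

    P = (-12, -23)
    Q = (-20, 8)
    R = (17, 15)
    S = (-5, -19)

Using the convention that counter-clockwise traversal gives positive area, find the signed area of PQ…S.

-676.5

Apply Gauss's area formula: 2A = Σ (x_i·y_{i+1} − x_{i+1}·y_i), indices taken mod 4.
Σ = (-556) + (-436) + (-248) + (-113) = -1353
Signed area = Σ/2 = -676.5 (negative ⇒ clockwise traversal).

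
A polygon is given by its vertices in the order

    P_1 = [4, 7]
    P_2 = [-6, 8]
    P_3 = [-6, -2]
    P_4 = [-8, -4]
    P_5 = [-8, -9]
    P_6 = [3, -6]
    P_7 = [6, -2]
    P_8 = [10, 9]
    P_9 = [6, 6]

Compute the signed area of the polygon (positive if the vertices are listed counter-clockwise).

192.5

P_1→P_2: (4)(8) − (-6)(7) = 74
P_2→P_3: (-6)(-2) − (-6)(8) = 60
P_3→P_4: (-6)(-4) − (-8)(-2) = 8
P_4→P_5: (-8)(-9) − (-8)(-4) = 40
P_5→P_6: (-8)(-6) − (3)(-9) = 75
P_6→P_7: (3)(-2) − (6)(-6) = 30
P_7→P_8: (6)(9) − (10)(-2) = 74
P_8→P_9: (10)(6) − (6)(9) = 6
P_9→P_1: (6)(7) − (4)(6) = 18
Σ = 385
Signed area = Σ/2 = 192.5 (positive ⇒ counter-clockwise traversal).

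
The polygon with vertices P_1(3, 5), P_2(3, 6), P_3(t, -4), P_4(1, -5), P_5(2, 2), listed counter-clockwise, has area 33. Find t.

The doubled signed area Σ (x_i y_{i+1} − x_{i+1} y_i) is linear in t.
With t=0 it equals 11; the coefficient of t is -11 (from the two edges through P_3).
So -11·t + 11 = 2·33 = 66 ⇒ t = -5.

-5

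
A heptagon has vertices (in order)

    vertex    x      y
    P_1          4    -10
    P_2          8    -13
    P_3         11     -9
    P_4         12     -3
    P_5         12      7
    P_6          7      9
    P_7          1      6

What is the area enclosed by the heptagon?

Apply the surveyor's formula: 2A = Σ (x_i·y_{i+1} − x_{i+1}·y_i), indices taken mod 7.
Σ = (28) + (71) + (75) + (120) + (59) + (33) + (-34) = 352
Area = |Σ|/2 = 176.

176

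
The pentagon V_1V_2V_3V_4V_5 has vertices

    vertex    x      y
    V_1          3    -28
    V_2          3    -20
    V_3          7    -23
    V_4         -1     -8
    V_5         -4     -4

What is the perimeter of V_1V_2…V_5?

60

|V_1V_2| = √((0)² + (8)²) = √64 = 8
|V_2V_3| = √((4)² + (-3)²) = √25 = 5
|V_3V_4| = √((-8)² + (15)²) = √289 = 17
|V_4V_5| = √((-3)² + (4)²) = √25 = 5
|V_5V_1| = √((7)² + (-24)²) = √625 = 25
Perimeter = 8 + 5 + 17 + 5 + 25 = 60.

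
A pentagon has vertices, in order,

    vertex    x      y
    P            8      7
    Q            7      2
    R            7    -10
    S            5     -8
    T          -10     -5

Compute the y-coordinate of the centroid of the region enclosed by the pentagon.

Apply the surveyor's formula. First the cross-terms c_i = x_i·y_{i+1} − x_{i+1}·y_i:
  -33, -84, -6, -105, -30  ⇒  2A = -258, A = -129.
Then Σ (y_i + y_{i+1})·c_i = 1788, so ȳ = 1788 / (6·(-129)) = -298/129.

-298/129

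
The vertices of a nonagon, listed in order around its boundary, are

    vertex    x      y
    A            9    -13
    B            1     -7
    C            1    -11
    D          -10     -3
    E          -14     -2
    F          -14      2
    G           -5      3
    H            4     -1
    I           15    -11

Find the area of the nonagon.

204.5

Apply the shoelace formula: 2A = Σ (x_i·y_{i+1} − x_{i+1}·y_i), indices taken mod 9.
Σ = (-50) + (-4) + (-113) + (-22) + (-56) + (-32) + (-7) + (-29) + (-96) = -409
Area = |Σ|/2 = 204.5.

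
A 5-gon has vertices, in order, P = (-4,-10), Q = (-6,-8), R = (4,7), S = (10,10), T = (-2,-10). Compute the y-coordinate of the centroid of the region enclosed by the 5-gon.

-101/126

Apply the surveyor's formula. First the cross-terms c_i = x_i·y_{i+1} − x_{i+1}·y_i:
  -28, -10, -30, -80, -20  ⇒  2A = -168, A = -84.
Then Σ (y_i + y_{i+1})·c_i = 404, so ȳ = 404 / (6·(-84)) = -101/126.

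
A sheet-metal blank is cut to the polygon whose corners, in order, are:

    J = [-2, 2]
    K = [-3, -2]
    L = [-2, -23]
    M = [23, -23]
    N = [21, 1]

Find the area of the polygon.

Apply the shoelace formula: 2A = Σ (x_i·y_{i+1} − x_{i+1}·y_i), indices taken mod 5.
Σ = (10) + (65) + (575) + (506) + (44) = 1200
Area = |Σ|/2 = 600.

600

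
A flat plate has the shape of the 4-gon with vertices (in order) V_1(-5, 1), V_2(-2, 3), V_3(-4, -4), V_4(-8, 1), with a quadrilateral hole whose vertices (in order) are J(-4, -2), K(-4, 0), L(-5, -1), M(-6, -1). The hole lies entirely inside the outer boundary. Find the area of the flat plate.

Outer boundary:
Apply the shoelace formula: 2A = Σ (x_i·y_{i+1} − x_{i+1}·y_i), indices taken mod 4.
Σ = (-13) + (20) + (-36) + (-3) = -32
Area = |Σ|/2 = 16.
Hole:
Σ = (-8) + (4) + (-1) + (8) = 3
Area = |Σ|/2 = 1.5.
Net area = 16 − 1.5 = 14.5.

14.5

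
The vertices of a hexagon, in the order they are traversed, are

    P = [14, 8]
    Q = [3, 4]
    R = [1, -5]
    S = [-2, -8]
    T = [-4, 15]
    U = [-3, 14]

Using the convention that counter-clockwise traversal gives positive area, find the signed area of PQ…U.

-149

Apply the shoelace (surveyor's) formula: 2A = Σ (x_i·y_{i+1} − x_{i+1}·y_i), indices taken mod 6.
P→Q: (14)(4) − (3)(8) = 32
Q→R: (3)(-5) − (1)(4) = -19
R→S: (1)(-8) − (-2)(-5) = -18
S→T: (-2)(15) − (-4)(-8) = -62
T→U: (-4)(14) − (-3)(15) = -11
U→P: (-3)(8) − (14)(14) = -220
Σ = -298
Signed area = Σ/2 = -149 (negative ⇒ clockwise traversal).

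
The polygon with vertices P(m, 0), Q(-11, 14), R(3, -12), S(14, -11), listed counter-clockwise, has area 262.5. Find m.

12

Write out the shoelace sum; only the two edges meeting at P involve m:
2·Area = [(14·0 − m·(-11)) + (m·14 − (-11)·0)] + 225
       = 25·m + 225 = 525
⇒ m = 12.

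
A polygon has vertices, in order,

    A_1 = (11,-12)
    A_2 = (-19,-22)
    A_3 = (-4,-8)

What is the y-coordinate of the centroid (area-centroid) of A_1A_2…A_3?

-14

Apply Gauss's area formula. First the cross-terms c_i = x_i·y_{i+1} − x_{i+1}·y_i:
  -470, 64, 136  ⇒  2A = -270, A = -135.
Then Σ (y_i + y_{i+1})·c_i = 11340, so ȳ = 11340 / (6·(-135)) = -14.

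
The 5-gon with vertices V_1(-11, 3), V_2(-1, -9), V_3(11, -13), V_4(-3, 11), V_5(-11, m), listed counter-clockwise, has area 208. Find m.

The doubled signed area Σ (x_i y_{i+1} − x_{i+1} y_i) is linear in m.
With m=0 it equals 384; the coefficient of m is 8 (from the two edges through V_5).
So 8·m + 384 = 2·208 = 416 ⇒ m = 4.

4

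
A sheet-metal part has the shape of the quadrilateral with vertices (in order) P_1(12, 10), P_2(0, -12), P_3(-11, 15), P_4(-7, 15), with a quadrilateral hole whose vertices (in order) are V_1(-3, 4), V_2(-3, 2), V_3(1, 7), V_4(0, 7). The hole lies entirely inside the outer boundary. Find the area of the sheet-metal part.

287.5

Outer boundary:
Apply Gauss's area formula: 2A = Σ (x_i·y_{i+1} − x_{i+1}·y_i), indices taken mod 4.
Σ = (-144) + (-132) + (-60) + (-250) = -586
Area = |Σ|/2 = 293.
Hole:
Apply Gauss's area formula: 2A = Σ (x_i·y_{i+1} − x_{i+1}·y_i), indices taken mod 4.
V_1→V_2: (-3)(2) − (-3)(4) = 6
V_2→V_3: (-3)(7) − (1)(2) = -23
V_3→V_4: (1)(7) − (0)(7) = 7
V_4→V_1: (0)(4) − (-3)(7) = 21
Σ = 11
Area = |Σ|/2 = 5.5.
Net area = 293 − 5.5 = 287.5.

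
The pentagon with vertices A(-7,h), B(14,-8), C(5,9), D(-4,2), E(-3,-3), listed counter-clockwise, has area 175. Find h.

The doubled signed area Σ (x_i y_{i+1} − x_{i+1} y_i) is linear in h.
With h=0 it equals 265; the coefficient of h is -17 (from the two edges through A).
So -17·h + 265 = 2·175 = 350 ⇒ h = -5.

-5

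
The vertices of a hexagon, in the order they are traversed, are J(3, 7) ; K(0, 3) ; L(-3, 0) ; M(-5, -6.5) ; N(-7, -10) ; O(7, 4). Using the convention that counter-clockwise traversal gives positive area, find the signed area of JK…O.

Σ = (9) + (9) + (19.5) + (4.5) + (42) + (37) = 121
Signed area = Σ/2 = 60.5 (positive ⇒ counter-clockwise traversal).

60.5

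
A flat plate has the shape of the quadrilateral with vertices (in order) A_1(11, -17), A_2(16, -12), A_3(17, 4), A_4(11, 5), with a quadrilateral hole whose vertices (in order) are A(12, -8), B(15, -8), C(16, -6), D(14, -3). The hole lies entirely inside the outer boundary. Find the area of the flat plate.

Outer boundary:
Σ = (140) + (268) + (41) + (-242) = 207
Area = |Σ|/2 = 103.5.
Hole:
Apply the surveyor's formula: 2A = Σ (x_i·y_{i+1} − x_{i+1}·y_i), indices taken mod 4.
A→B: (12)(-8) − (15)(-8) = 24
B→C: (15)(-6) − (16)(-8) = 38
C→D: (16)(-3) − (14)(-6) = 36
D→A: (14)(-8) − (12)(-3) = -76
Σ = 22
Area = |Σ|/2 = 11.
Net area = 103.5 − 11 = 92.5.

92.5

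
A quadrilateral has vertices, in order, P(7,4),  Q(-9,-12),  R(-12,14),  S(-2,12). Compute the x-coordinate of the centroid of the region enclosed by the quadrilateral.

Apply the surveyor's formula. First the cross-terms c_i = x_i·y_{i+1} − x_{i+1}·y_i:
  -48, -270, -116, -92  ⇒  2A = -526, A = -263.
Then Σ (x_i + x_{i+1})·c_i = 6930, so x̄ = 6930 / (6·(-263)) = -1155/263.

-1155/263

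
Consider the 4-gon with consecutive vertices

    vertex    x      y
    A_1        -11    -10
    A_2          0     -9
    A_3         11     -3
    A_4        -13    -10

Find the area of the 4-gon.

34.5

Apply the shoelace (surveyor's) formula: 2A = Σ (x_i·y_{i+1} − x_{i+1}·y_i), indices taken mod 4.
Cross-terms: 99, 99, -149, 20  ⇒  Σ = 69
Area = |Σ|/2 = 34.5.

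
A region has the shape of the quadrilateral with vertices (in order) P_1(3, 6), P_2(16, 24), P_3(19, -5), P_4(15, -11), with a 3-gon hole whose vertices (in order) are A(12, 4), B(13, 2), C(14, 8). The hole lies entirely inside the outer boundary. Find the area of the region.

Outer boundary:
Apply the shoelace formula: 2A = Σ (x_i·y_{i+1} − x_{i+1}·y_i), indices taken mod 4.
Σ = (-24) + (-536) + (-134) + (123) = -571
Area = |Σ|/2 = 285.5.
Hole:
Apply the surveyor's formula: 2A = Σ (x_i·y_{i+1} − x_{i+1}·y_i), indices taken mod 3.
A→B: (12)(2) − (13)(4) = -28
B→C: (13)(8) − (14)(2) = 76
C→A: (14)(4) − (12)(8) = -40
Σ = 8
Area = |Σ|/2 = 4.
Net area = 285.5 − 4 = 281.5.

281.5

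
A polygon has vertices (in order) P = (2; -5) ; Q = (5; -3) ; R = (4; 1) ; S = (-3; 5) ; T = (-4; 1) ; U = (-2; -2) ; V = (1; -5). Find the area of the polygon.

51.5

P→Q: (2)(-3) − (5)(-5) = 19
Q→R: (5)(1) − (4)(-3) = 17
R→S: (4)(5) − (-3)(1) = 23
S→T: (-3)(1) − (-4)(5) = 17
T→U: (-4)(-2) − (-2)(1) = 10
U→V: (-2)(-5) − (1)(-2) = 12
V→P: (1)(-5) − (2)(-5) = 5
Σ = 103
Area = |Σ|/2 = 51.5.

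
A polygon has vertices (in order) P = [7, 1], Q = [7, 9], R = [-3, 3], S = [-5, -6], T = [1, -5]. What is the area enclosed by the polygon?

102

Apply the shoelace formula: 2A = Σ (x_i·y_{i+1} − x_{i+1}·y_i), indices taken mod 5.
Σ = (56) + (48) + (33) + (31) + (36) = 204
Area = |Σ|/2 = 102.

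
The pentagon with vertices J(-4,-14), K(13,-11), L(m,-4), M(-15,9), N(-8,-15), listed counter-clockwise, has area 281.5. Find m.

5

The doubled signed area Σ (x_i y_{i+1} − x_{i+1} y_i) is linear in m.
With m=0 it equals 463; the coefficient of m is 20 (from the two edges through L).
So 20·m + 463 = 2·281.5 = 563 ⇒ m = 5.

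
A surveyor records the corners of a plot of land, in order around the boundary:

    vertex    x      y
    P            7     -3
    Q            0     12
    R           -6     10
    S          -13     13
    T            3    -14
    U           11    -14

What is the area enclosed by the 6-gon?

264

Apply Gauss's area formula: 2A = Σ (x_i·y_{i+1} − x_{i+1}·y_i), indices taken mod 6.
Cross-terms: 84, 72, 52, 143, 112, 65  ⇒  Σ = 528
Area = |Σ|/2 = 264.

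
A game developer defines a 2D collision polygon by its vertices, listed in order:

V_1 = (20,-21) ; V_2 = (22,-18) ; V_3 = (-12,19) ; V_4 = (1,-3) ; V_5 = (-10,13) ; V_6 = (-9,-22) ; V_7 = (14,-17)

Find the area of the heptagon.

Σ = (102) + (202) + (17) + (-17) + (337) + (461) + (46) = 1148
Area = |Σ|/2 = 574.

574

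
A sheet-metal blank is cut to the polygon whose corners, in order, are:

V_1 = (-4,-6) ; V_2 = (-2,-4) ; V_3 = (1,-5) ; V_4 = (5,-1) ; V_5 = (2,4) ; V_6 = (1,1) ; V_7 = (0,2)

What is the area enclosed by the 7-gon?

V_1→V_2: (-4)(-4) − (-2)(-6) = 4
V_2→V_3: (-2)(-5) − (1)(-4) = 14
V_3→V_4: (1)(-1) − (5)(-5) = 24
V_4→V_5: (5)(4) − (2)(-1) = 22
V_5→V_6: (2)(1) − (1)(4) = -2
V_6→V_7: (1)(2) − (0)(1) = 2
V_7→V_1: (0)(-6) − (-4)(2) = 8
Σ = 72
Area = |Σ|/2 = 36.

36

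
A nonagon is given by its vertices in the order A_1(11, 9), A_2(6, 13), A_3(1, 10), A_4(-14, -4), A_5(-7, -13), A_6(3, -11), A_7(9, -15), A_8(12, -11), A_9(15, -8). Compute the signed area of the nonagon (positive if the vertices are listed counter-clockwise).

Apply Gauss's area formula: 2A = Σ (x_i·y_{i+1} − x_{i+1}·y_i), indices taken mod 9.
Σ = (89) + (47) + (136) + (154) + (116) + (54) + (81) + (69) + (223) = 969
Signed area = Σ/2 = 484.5 (positive ⇒ counter-clockwise traversal).

484.5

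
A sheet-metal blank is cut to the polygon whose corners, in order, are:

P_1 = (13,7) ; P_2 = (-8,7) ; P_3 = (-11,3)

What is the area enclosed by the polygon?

Apply the surveyor's formula: 2A = Σ (x_i·y_{i+1} − x_{i+1}·y_i), indices taken mod 3.
Cross-terms: 147, 53, -116  ⇒  Σ = 84
Area = |Σ|/2 = 42.

42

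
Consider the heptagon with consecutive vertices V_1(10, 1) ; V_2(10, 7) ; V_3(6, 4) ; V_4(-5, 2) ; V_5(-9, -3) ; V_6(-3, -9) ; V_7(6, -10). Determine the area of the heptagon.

Apply the surveyor's formula: 2A = Σ (x_i·y_{i+1} − x_{i+1}·y_i), indices taken mod 7.
Σ = (60) + (-2) + (32) + (33) + (72) + (84) + (106) = 385
Area = |Σ|/2 = 192.5.

192.5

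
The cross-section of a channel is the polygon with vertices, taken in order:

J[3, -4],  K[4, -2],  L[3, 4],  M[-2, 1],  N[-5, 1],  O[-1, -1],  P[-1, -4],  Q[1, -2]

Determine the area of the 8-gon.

Apply Gauss's area formula: 2A = Σ (x_i·y_{i+1} − x_{i+1}·y_i), indices taken mod 8.
J→K: (3)(-2) − (4)(-4) = 10
K→L: (4)(4) − (3)(-2) = 22
L→M: (3)(1) − (-2)(4) = 11
M→N: (-2)(1) − (-5)(1) = 3
N→O: (-5)(-1) − (-1)(1) = 6
O→P: (-1)(-4) − (-1)(-1) = 3
P→Q: (-1)(-2) − (1)(-4) = 6
Q→J: (1)(-4) − (3)(-2) = 2
Σ = 63
Area = |Σ|/2 = 31.5.

31.5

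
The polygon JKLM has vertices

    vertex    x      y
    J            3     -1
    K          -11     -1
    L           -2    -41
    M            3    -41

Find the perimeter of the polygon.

100

|JK| = √((-14)² + (0)²) = √196 = 14
|KL| = √((9)² + (-40)²) = √1681 = 41
|LM| = √((5)² + (0)²) = √25 = 5
|MJ| = √((0)² + (40)²) = √1600 = 40
Perimeter = 14 + 41 + 5 + 40 = 100.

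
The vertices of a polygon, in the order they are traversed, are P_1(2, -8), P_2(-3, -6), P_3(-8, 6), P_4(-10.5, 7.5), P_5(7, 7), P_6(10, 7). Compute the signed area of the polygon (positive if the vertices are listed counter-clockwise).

Apply Gauss's area formula: 2A = Σ (x_i·y_{i+1} − x_{i+1}·y_i), indices taken mod 6.
Cross-terms: -36, -66, 3, -126, -21, -94  ⇒  Σ = -340
Signed area = Σ/2 = -170 (negative ⇒ clockwise traversal).

-170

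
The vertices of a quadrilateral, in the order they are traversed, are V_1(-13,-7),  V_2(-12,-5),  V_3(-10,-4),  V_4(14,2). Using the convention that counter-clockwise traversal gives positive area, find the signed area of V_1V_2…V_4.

-28.5

Apply the surveyor's formula: 2A = Σ (x_i·y_{i+1} − x_{i+1}·y_i), indices taken mod 4.
Σ = (-19) + (-2) + (36) + (-72) = -57
Signed area = Σ/2 = -28.5 (negative ⇒ clockwise traversal).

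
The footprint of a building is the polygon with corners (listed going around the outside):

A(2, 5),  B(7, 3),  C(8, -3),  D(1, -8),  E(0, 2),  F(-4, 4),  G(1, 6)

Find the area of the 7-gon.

80

Σ = (-29) + (-45) + (-61) + (2) + (8) + (-28) + (-7) = -160
Area = |Σ|/2 = 80.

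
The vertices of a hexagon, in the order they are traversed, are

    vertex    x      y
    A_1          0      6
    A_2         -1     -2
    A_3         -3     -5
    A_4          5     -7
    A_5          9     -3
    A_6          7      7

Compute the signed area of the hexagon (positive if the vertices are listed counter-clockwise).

Apply Gauss's area formula: 2A = Σ (x_i·y_{i+1} − x_{i+1}·y_i), indices taken mod 6.
Σ = (6) + (-1) + (46) + (48) + (84) + (42) = 225
Signed area = Σ/2 = 112.5 (positive ⇒ counter-clockwise traversal).

112.5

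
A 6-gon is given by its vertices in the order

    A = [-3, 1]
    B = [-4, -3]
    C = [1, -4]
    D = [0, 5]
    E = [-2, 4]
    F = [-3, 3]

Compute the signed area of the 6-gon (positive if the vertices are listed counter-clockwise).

29.5

Cross-terms: 13, 19, 5, 10, 6, 6  ⇒  Σ = 59
Signed area = Σ/2 = 29.5 (positive ⇒ counter-clockwise traversal).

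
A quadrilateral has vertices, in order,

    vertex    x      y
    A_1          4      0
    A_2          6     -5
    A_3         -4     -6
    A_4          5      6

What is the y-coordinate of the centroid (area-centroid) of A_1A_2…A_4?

-286/141

Apply the shoelace (surveyor's) formula. First the cross-terms c_i = x_i·y_{i+1} − x_{i+1}·y_i:
  -20, -56, 6, -24  ⇒  2A = -94, A = -47.
Then Σ (y_i + y_{i+1})·c_i = 572, so ȳ = 572 / (6·(-47)) = -286/141.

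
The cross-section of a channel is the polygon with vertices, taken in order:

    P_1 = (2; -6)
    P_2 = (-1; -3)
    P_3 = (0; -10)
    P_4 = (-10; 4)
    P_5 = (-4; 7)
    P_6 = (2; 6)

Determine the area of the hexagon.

Apply the shoelace formula: 2A = Σ (x_i·y_{i+1} − x_{i+1}·y_i), indices taken mod 6.
Σ = (-12) + (10) + (-100) + (-54) + (-38) + (-24) = -218
Area = |Σ|/2 = 109.

109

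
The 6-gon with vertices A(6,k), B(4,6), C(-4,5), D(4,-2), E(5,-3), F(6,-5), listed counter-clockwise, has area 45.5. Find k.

The doubled signed area Σ (x_i y_{i+1} − x_{i+1} y_i) is linear in k.
With k=0 it equals 89; the coefficient of k is 2 (from the two edges through A).
So 2·k + 89 = 2·45.5 = 91 ⇒ k = 1.

1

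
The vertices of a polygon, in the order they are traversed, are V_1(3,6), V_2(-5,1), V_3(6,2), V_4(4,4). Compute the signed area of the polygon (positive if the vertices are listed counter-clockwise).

Cross-terms: 33, -16, 16, 12  ⇒  Σ = 45
Signed area = Σ/2 = 22.5 (positive ⇒ counter-clockwise traversal).

22.5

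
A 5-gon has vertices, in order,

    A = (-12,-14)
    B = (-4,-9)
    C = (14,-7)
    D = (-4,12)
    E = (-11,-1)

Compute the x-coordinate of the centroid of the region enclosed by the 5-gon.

Apply the shoelace (surveyor's) formula. First the cross-terms c_i = x_i·y_{i+1} − x_{i+1}·y_i:
  52, 154, 140, 136, 142  ⇒  2A = 624, A = 312.
Then Σ (x_i + x_{i+1})·c_i = -3198, so x̄ = -3198 / (6·312) = -41/24.

-41/24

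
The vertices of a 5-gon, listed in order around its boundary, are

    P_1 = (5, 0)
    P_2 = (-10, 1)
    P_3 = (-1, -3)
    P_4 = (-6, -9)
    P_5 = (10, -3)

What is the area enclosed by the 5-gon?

75

Cross-terms: 5, 31, -9, 108, 15  ⇒  Σ = 150
Area = |Σ|/2 = 75.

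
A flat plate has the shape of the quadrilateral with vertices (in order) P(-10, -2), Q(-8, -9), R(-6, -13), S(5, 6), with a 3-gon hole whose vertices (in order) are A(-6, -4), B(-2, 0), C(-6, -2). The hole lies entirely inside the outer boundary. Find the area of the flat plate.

Outer boundary:
Σ = (74) + (50) + (29) + (50) = 203
Area = |Σ|/2 = 101.5.
Hole:
Σ = (-8) + (4) + (12) = 8
Area = |Σ|/2 = 4.
Net area = 101.5 − 4 = 97.5.

97.5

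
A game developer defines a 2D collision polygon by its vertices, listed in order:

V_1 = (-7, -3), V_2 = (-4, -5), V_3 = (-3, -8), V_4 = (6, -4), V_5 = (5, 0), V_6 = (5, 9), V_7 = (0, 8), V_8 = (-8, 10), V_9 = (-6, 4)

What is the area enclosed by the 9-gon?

171.5

Apply the shoelace formula: 2A = Σ (x_i·y_{i+1} − x_{i+1}·y_i), indices taken mod 9.
Σ = (23) + (17) + (60) + (20) + (45) + (40) + (64) + (28) + (46) = 343
Area = |Σ|/2 = 171.5.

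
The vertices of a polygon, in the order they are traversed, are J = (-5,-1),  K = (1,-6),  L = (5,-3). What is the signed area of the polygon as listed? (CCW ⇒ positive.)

19

Apply the surveyor's formula: 2A = Σ (x_i·y_{i+1} − x_{i+1}·y_i), indices taken mod 3.
J→K: (-5)(-6) − (1)(-1) = 31
K→L: (1)(-3) − (5)(-6) = 27
L→J: (5)(-1) − (-5)(-3) = -20
Σ = 38
Signed area = Σ/2 = 19 (positive ⇒ counter-clockwise traversal).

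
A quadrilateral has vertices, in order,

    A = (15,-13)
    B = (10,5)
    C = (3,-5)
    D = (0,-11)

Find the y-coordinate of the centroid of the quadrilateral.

-317/51

Apply Gauss's area formula. First the cross-terms c_i = x_i·y_{i+1} − x_{i+1}·y_i:
  205, -65, -33, 165  ⇒  2A = 272, A = 136.
Then Σ (y_i + y_{i+1})·c_i = -5072, so ȳ = -5072 / (6·136) = -317/51.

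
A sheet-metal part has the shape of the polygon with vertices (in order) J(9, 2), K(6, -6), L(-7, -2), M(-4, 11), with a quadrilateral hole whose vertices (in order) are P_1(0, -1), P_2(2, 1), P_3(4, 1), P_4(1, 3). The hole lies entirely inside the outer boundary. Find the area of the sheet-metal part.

Outer boundary:
Σ = (-66) + (-54) + (-85) + (-107) = -312
Area = |Σ|/2 = 156.
Hole:
Apply Gauss's area formula: 2A = Σ (x_i·y_{i+1} − x_{i+1}·y_i), indices taken mod 4.
Σ = (2) + (-2) + (11) + (-1) = 10
Area = |Σ|/2 = 5.
Net area = 156 − 5 = 151.

151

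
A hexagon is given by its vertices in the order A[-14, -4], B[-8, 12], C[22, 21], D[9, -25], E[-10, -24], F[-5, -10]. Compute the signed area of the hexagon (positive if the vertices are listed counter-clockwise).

Apply the shoelace formula: 2A = Σ (x_i·y_{i+1} − x_{i+1}·y_i), indices taken mod 6.
A→B: (-14)(12) − (-8)(-4) = -200
B→C: (-8)(21) − (22)(12) = -432
C→D: (22)(-25) − (9)(21) = -739
D→E: (9)(-24) − (-10)(-25) = -466
E→F: (-10)(-10) − (-5)(-24) = -20
F→A: (-5)(-4) − (-14)(-10) = -120
Σ = -1977
Signed area = Σ/2 = -988.5 (negative ⇒ clockwise traversal).

-988.5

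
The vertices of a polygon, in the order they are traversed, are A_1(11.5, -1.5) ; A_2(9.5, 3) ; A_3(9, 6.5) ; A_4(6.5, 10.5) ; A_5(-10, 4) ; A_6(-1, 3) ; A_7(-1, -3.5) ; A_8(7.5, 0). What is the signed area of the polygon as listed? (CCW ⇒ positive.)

Apply the shoelace (surveyor's) formula: 2A = Σ (x_i·y_{i+1} − x_{i+1}·y_i), indices taken mod 8.
Cross-terms: 48.75, 34.75, 52.25, 131, -26, 6.5, 26.25, -11.25  ⇒  Σ = 262.25
Signed area = Σ/2 = 131.125 (positive ⇒ counter-clockwise traversal).

131.125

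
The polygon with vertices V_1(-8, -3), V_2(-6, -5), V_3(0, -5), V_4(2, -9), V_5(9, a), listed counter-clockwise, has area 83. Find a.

5

Write out the shoelace sum; only the two edges meeting at V_5 involve a:
2·Area = [(2·a − 9·(-9)) + (9·(-3) − (-8)·a)] + 62
       = 10·a + 116 = 166
⇒ a = 5.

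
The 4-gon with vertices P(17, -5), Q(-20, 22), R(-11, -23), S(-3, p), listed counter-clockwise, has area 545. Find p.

-6

The doubled signed area Σ (x_i y_{i+1} − x_{i+1} y_i) is linear in p.
With p=0 it equals 922; the coefficient of p is -28 (from the two edges through S).
So -28·p + 922 = 2·545 = 1090 ⇒ p = -6.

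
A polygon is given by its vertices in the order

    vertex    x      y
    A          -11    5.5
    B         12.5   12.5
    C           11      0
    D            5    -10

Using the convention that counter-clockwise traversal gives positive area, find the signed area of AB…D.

Σ = (-206.25) + (-137.5) + (-110) + (-82.5) = -536.25
Signed area = Σ/2 = -268.125 (negative ⇒ clockwise traversal).

-268.125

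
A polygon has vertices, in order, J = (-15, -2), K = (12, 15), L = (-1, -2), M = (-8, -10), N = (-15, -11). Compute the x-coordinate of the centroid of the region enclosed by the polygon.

-862/177

Apply the shoelace (surveyor's) formula. First the cross-terms c_i = x_i·y_{i+1} − x_{i+1}·y_i:
  -201, -9, -6, -62, -135  ⇒  2A = -413, A = -206.5.
Then Σ (x_i + x_{i+1})·c_i = 6034, so x̄ = 6034 / (6·(-206.5)) = -862/177.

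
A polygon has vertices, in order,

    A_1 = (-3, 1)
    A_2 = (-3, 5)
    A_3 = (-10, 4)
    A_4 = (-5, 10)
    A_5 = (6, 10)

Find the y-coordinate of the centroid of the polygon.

1327/192

Apply the shoelace (surveyor's) formula. First the cross-terms c_i = x_i·y_{i+1} − x_{i+1}·y_i:
  -12, 38, -80, -110, 36  ⇒  2A = -128, A = -64.
Then Σ (y_i + y_{i+1})·c_i = -2654, so ȳ = -2654 / (6·(-64)) = 1327/192.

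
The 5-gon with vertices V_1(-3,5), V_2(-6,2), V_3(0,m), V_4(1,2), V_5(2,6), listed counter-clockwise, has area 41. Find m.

The doubled signed area Σ (x_i y_{i+1} − x_{i+1} y_i) is linear in m.
With m=0 it equals 54; the coefficient of m is -7 (from the two edges through V_3).
So -7·m + 54 = 2·41 = 82 ⇒ m = -4.

-4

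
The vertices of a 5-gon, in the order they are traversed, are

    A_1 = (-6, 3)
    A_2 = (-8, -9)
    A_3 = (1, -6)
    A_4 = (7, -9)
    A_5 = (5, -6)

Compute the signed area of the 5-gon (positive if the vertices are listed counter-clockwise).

A_1→A_2: (-6)(-9) − (-8)(3) = 78
A_2→A_3: (-8)(-6) − (1)(-9) = 57
A_3→A_4: (1)(-9) − (7)(-6) = 33
A_4→A_5: (7)(-6) − (5)(-9) = 3
A_5→A_1: (5)(3) − (-6)(-6) = -21
Σ = 150
Signed area = Σ/2 = 75 (positive ⇒ counter-clockwise traversal).

75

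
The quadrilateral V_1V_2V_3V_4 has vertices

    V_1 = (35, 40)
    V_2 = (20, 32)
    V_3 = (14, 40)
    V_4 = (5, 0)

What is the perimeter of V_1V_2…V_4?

118

|V_1V_2| = √((-15)² + (-8)²) = √289 = 17
|V_2V_3| = √((-6)² + (8)²) = √100 = 10
|V_3V_4| = √((-9)² + (-40)²) = √1681 = 41
|V_4V_1| = √((30)² + (40)²) = √2500 = 50
Perimeter = 17 + 10 + 41 + 50 = 118.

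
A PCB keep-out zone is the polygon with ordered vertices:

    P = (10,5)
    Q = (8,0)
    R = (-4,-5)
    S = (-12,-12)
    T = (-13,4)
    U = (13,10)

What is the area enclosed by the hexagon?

256.5

Apply the shoelace (surveyor's) formula: 2A = Σ (x_i·y_{i+1} − x_{i+1}·y_i), indices taken mod 6.
Σ = (-40) + (-40) + (-12) + (-204) + (-182) + (-35) = -513
Area = |Σ|/2 = 256.5.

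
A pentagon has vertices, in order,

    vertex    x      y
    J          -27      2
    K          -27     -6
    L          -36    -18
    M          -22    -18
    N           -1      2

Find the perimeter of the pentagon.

92

|JK| = √((0)² + (-8)²) = √64 = 8
|KL| = √((-9)² + (-12)²) = √225 = 15
|LM| = √((14)² + (0)²) = √196 = 14
|MN| = √((21)² + (20)²) = √841 = 29
|NJ| = √((-26)² + (0)²) = √676 = 26
Perimeter = 8 + 15 + 14 + 29 + 26 = 92.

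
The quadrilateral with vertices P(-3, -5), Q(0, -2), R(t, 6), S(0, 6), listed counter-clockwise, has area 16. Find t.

1

Write out the shoelace sum; only the two edges meeting at R involve t:
2·Area = [(0·6 − t·(-2)) + (t·6 − 0·6)] + 24
       = 8·t + 24 = 32
⇒ t = 1.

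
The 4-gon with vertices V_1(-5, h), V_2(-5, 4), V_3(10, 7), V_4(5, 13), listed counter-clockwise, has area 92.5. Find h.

The doubled signed area Σ (x_i y_{i+1} − x_{i+1} y_i) is linear in h.
With h=0 it equals 65; the coefficient of h is 10 (from the two edges through V_1).
So 10·h + 65 = 2·92.5 = 185 ⇒ h = 12.

12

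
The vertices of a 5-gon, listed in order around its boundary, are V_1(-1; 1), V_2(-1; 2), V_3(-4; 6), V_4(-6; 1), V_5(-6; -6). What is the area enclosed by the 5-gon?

31.5

Σ = (-1) + (2) + (32) + (42) + (-12) = 63
Area = |Σ|/2 = 31.5.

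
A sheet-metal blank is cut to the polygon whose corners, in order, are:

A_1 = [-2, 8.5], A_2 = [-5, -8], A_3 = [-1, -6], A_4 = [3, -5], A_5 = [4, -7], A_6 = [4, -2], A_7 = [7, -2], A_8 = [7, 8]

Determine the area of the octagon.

Σ = (58.5) + (22) + (23) + (-1) + (20) + (6) + (70) + (75.5) = 274
Area = |Σ|/2 = 137.

137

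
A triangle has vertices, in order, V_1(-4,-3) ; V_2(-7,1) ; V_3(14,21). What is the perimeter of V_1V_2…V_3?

|V_1V_2| = √((-3)² + (4)²) = √25 = 5
|V_2V_3| = √((21)² + (20)²) = √841 = 29
|V_3V_1| = √((-18)² + (-24)²) = √900 = 30
Perimeter = 5 + 29 + 30 = 64.

64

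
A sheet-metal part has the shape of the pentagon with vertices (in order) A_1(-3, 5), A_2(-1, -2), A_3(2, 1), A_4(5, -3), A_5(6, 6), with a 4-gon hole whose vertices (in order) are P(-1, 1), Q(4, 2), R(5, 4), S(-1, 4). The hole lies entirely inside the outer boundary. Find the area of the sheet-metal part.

36

Outer boundary:
Apply the surveyor's formula: 2A = Σ (x_i·y_{i+1} − x_{i+1}·y_i), indices taken mod 5.
Cross-terms: 11, 3, -11, 48, 48  ⇒  Σ = 99
Area = |Σ|/2 = 49.5.
Hole:
Cross-terms: -6, 6, 24, 3  ⇒  Σ = 27
Area = |Σ|/2 = 13.5.
Net area = 49.5 − 13.5 = 36.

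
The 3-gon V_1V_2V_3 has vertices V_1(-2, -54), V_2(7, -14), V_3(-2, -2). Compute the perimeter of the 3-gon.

|V_1V_2| = √((9)² + (40)²) = √1681 = 41
|V_2V_3| = √((-9)² + (12)²) = √225 = 15
|V_3V_1| = √((0)² + (-52)²) = √2704 = 52
Perimeter = 41 + 15 + 52 = 108.

108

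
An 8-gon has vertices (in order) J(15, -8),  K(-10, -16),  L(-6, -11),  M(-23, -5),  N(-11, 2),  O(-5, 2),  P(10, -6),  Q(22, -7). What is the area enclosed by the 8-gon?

Apply the surveyor's formula: 2A = Σ (x_i·y_{i+1} − x_{i+1}·y_i), indices taken mod 8.
Σ = (-320) + (14) + (-223) + (-101) + (-12) + (10) + (62) + (-71) = -641
Area = |Σ|/2 = 320.5.

320.5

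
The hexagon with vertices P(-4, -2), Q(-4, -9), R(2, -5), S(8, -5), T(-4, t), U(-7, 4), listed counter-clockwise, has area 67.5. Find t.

The doubled signed area Σ (x_i y_{i+1} − x_{i+1} y_i) is linear in t.
With t=0 it equals 90; the coefficient of t is 15 (from the two edges through T).
So 15·t + 90 = 2·67.5 = 135 ⇒ t = 3.

3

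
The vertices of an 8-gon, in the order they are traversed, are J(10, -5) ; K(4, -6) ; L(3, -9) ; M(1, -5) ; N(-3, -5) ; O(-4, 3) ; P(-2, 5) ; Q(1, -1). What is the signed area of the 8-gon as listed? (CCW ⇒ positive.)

-62.5

Apply Gauss's area formula: 2A = Σ (x_i·y_{i+1} − x_{i+1}·y_i), indices taken mod 8.
Cross-terms: -40, -18, -6, -20, -29, -14, -3, 5  ⇒  Σ = -125
Signed area = Σ/2 = -62.5 (negative ⇒ clockwise traversal).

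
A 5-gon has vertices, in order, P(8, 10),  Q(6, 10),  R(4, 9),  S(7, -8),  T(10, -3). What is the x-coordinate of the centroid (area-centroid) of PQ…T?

Apply the shoelace (surveyor's) formula. First the cross-terms c_i = x_i·y_{i+1} − x_{i+1}·y_i:
  20, 14, -95, 59, 124  ⇒  2A = 122, A = 61.
Then Σ (x_i + x_{i+1})·c_i = 2610, so x̄ = 2610 / (6·61) = 435/61.

435/61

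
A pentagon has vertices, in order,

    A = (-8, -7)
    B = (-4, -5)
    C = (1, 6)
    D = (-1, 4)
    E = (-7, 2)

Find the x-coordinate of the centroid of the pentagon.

-635/141

Apply Gauss's area formula. First the cross-terms c_i = x_i·y_{i+1} − x_{i+1}·y_i:
  12, -19, 10, 26, 65  ⇒  2A = 94, A = 47.
Then Σ (x_i + x_{i+1})·c_i = -1270, so x̄ = -1270 / (6·47) = -635/141.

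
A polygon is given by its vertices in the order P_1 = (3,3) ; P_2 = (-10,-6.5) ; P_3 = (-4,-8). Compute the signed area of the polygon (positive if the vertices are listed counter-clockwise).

Σ = (10.5) + (54) + (12) = 76.5
Signed area = Σ/2 = 38.25 (positive ⇒ counter-clockwise traversal).

38.25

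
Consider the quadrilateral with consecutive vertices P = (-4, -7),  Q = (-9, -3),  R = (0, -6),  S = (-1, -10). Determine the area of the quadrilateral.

P→Q: (-4)(-3) − (-9)(-7) = -51
Q→R: (-9)(-6) − (0)(-3) = 54
R→S: (0)(-10) − (-1)(-6) = -6
S→P: (-1)(-7) − (-4)(-10) = -33
Σ = -36
Area = |Σ|/2 = 18.

18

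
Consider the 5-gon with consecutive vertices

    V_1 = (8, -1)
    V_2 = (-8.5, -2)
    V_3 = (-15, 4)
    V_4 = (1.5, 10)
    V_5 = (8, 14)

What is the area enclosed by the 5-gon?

211.75

V_1→V_2: (8)(-2) − (-8.5)(-1) = -24.5
V_2→V_3: (-8.5)(4) − (-15)(-2) = -64
V_3→V_4: (-15)(10) − (1.5)(4) = -156
V_4→V_5: (1.5)(14) − (8)(10) = -59
V_5→V_1: (8)(-1) − (8)(14) = -120
Σ = -423.5
Area = |Σ|/2 = 211.75.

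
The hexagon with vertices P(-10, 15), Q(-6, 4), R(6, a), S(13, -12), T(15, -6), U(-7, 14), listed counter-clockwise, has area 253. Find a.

The doubled signed area Σ (x_i y_{i+1} − x_{i+1} y_i) is linear in a.
With a=0 it equals 259; the coefficient of a is -19 (from the two edges through R).
So -19·a + 259 = 2·253 = 506 ⇒ a = -13.

-13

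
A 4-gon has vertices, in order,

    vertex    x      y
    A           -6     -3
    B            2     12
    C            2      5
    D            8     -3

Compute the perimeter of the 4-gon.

48

|AB| = √((8)² + (15)²) = √289 = 17
|BC| = √((0)² + (-7)²) = √49 = 7
|CD| = √((6)² + (-8)²) = √100 = 10
|DA| = √((-14)² + (0)²) = √196 = 14
Perimeter = 17 + 7 + 10 + 14 = 48.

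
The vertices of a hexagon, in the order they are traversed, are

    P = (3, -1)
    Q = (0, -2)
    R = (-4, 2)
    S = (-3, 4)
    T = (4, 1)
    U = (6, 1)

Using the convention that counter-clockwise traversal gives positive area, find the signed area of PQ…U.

-27

Apply Gauss's area formula: 2A = Σ (x_i·y_{i+1} − x_{i+1}·y_i), indices taken mod 6.
Cross-terms: -6, -8, -10, -19, -2, -9  ⇒  Σ = -54
Signed area = Σ/2 = -27 (negative ⇒ clockwise traversal).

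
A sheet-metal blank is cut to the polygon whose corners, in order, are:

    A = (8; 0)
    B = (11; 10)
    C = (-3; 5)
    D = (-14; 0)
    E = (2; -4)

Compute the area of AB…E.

Apply the surveyor's formula: 2A = Σ (x_i·y_{i+1} − x_{i+1}·y_i), indices taken mod 5.
Σ = (80) + (85) + (70) + (56) + (32) = 323
Area = |Σ|/2 = 161.5.

161.5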